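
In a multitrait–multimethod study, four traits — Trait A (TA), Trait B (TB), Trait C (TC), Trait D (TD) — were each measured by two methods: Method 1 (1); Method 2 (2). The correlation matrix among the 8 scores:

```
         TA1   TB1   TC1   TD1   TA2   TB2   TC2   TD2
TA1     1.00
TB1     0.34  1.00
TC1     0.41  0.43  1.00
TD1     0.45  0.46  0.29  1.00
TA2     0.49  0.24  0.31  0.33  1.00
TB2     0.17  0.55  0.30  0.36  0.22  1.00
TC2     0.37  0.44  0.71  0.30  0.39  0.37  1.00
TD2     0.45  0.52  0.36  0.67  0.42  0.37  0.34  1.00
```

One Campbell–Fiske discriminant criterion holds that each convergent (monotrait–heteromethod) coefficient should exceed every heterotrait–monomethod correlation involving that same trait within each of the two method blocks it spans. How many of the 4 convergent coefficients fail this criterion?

Each convergent coefficient versus the relevant comparison correlations:
TA (methods 1·2): 0.49 vs {0.34, 0.22, 0.41, 0.39, 0.45, 0.42} → pass.
TB (methods 1·2): 0.55 vs {0.34, 0.22, 0.43, 0.37, 0.46, 0.37} → pass.
TC (methods 1·2): 0.71 vs {0.41, 0.39, 0.43, 0.37, 0.29, 0.34} → pass.
TD (methods 1·2): 0.67 vs {0.45, 0.42, 0.46, 0.37, 0.29, 0.34} → pass.
0 of 4 fail.

0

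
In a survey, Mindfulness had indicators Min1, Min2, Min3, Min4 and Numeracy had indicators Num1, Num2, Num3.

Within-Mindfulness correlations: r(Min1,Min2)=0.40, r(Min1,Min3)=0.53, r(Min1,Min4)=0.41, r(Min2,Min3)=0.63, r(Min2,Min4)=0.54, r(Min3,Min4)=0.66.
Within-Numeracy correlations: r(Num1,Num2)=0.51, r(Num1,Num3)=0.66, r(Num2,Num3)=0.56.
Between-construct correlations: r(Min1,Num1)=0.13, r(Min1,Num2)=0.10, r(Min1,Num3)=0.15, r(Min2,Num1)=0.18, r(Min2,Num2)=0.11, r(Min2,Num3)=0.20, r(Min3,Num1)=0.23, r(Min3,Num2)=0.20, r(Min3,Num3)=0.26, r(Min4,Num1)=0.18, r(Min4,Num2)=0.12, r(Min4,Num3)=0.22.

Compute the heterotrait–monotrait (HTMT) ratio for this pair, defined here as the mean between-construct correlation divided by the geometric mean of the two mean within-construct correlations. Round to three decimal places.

Mean heterotrait r = 2.08/12 = 0.1733.
Mean within-Min = 3.17/6 = 0.5283; mean within-Num = 1.73/3 = 0.5767.
Geometric mean = √(0.5283 × 0.5767) = 0.5520.
HTMT = 0.1733 / 0.5520 = 0.314.

0.314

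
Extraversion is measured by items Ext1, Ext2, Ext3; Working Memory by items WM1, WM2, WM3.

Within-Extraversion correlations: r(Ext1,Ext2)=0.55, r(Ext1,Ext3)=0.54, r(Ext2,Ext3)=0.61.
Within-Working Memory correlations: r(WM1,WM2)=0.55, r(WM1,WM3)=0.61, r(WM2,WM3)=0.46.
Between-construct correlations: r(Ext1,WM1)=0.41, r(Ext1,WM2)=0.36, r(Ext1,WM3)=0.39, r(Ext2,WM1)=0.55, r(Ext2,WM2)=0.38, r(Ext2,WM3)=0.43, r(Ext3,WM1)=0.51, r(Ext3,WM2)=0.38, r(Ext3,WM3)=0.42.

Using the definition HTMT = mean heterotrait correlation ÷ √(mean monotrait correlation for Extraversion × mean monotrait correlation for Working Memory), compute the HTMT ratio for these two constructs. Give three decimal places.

Between-construct mean = 3.83/9 = 0.4256.
Mean within-Ext = 1.70/3 = 0.5667; mean within-WM = 1.62/3 = 0.5400.
Geometric mean = √(0.5667 × 0.5400) = 0.5532.
HTMT = 0.4256 / 0.5532 = 0.769.

0.769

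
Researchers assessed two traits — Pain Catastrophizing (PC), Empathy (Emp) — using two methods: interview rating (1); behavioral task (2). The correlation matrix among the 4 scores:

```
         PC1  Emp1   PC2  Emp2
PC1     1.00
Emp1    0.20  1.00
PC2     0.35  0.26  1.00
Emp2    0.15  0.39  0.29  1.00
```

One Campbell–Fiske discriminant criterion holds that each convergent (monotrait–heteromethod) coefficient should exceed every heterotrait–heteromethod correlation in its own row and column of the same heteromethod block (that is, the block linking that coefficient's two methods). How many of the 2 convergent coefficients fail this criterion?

0

Convergent coefficients and their comparison sets:
PC (methods 1·2): 0.35 vs {0.15, 0.26} → pass.
Emp (methods 1·2): 0.39 vs {0.26, 0.15} → pass.
0 of 2 fail.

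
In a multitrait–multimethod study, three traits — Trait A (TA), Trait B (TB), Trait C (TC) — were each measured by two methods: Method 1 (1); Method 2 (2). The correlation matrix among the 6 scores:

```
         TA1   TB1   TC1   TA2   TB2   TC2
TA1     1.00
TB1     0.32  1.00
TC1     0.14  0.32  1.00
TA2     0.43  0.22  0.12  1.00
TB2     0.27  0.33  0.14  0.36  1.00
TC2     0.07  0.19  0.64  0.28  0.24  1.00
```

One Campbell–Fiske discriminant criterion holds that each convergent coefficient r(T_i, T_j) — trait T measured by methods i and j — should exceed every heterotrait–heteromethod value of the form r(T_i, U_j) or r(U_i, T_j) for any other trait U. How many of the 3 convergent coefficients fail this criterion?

Each convergent coefficient versus the relevant comparison correlations:
TA (methods 1·2): 0.43 vs {0.27, 0.22, 0.07, 0.12} → pass.
TB (methods 1·2): 0.33 vs {0.22, 0.27, 0.19, 0.14} → pass.
TC (methods 1·2): 0.64 vs {0.12, 0.07, 0.14, 0.19} → pass.
0 of 3 fail.

0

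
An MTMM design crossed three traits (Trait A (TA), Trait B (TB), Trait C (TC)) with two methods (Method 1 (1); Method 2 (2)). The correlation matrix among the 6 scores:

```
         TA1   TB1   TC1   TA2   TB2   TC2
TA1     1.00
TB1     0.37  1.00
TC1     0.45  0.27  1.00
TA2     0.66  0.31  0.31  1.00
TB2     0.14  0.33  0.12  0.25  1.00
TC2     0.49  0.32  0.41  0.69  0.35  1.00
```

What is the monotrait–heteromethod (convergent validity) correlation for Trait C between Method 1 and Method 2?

Same trait (TC), different methods: r(TC1, TC2) = 0.41.

0.41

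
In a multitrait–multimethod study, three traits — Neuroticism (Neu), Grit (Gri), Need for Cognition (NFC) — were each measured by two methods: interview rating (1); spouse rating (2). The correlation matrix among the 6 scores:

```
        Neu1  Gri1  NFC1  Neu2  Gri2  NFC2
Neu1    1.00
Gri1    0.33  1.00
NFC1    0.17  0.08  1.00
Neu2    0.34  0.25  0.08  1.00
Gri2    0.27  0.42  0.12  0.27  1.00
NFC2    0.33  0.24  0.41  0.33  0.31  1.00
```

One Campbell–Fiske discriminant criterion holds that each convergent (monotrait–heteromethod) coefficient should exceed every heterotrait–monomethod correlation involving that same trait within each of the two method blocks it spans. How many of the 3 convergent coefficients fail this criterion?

0

Convergent coefficients and their comparison sets:
Neu (methods 1·2): 0.34 vs {0.33, 0.27, 0.17, 0.33} → pass.
Gri (methods 1·2): 0.42 vs {0.33, 0.27, 0.08, 0.31} → pass.
NFC (methods 1·2): 0.41 vs {0.17, 0.33, 0.08, 0.31} → pass.
0 of 3 fail.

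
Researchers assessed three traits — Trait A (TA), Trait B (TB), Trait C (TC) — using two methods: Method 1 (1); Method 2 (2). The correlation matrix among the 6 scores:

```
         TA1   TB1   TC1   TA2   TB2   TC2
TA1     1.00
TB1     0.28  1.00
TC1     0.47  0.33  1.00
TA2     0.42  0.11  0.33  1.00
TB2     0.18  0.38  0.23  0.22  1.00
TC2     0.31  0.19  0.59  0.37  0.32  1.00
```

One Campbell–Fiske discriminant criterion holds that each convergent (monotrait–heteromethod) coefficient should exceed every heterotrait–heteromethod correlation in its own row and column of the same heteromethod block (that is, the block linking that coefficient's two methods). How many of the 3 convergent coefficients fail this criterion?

Checking each validity diagonal entry against its comparison values:
TA (methods 1·2): 0.42 vs {0.18, 0.11, 0.31, 0.33} → pass.
TB (methods 1·2): 0.38 vs {0.11, 0.18, 0.19, 0.23} → pass.
TC (methods 1·2): 0.59 vs {0.33, 0.31, 0.23, 0.19} → pass.
0 of 3 fail.

0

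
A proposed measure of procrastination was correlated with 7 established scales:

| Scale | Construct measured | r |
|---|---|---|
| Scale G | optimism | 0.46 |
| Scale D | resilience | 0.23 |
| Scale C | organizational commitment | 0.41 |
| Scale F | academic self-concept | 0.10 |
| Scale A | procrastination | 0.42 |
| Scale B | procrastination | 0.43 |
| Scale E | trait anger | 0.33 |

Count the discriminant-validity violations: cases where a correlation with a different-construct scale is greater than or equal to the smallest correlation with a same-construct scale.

Convergent (same construct = procrastination): Scale A, Scale B.
Smallest convergent = 0.42. Discriminant values: 0.46, 0.23, 0.41, 0.10, 0.33; count ≥ 0.42 → 1.

1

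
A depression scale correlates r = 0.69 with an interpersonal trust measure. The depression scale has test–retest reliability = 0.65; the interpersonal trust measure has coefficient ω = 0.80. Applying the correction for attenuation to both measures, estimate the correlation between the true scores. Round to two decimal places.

r_true = r_obs / √(r_xx · r_yy) = 0.69 / √(0.65 × 0.80) = 0.69 / √0.5200 = 0.69 / 0.7211 ≈ 0.96.

0.96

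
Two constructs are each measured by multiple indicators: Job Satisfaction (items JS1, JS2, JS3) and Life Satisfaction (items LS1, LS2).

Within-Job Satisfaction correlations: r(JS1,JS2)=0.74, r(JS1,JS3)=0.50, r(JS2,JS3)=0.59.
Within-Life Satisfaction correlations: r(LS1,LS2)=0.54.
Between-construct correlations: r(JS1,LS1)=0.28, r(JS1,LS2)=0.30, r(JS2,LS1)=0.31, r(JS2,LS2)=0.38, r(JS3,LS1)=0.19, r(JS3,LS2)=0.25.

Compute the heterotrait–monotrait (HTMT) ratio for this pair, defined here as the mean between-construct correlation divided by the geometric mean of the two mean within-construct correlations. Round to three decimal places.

Mean heterotrait r = 1.71/6 = 0.2850.
Mean within-JS = 1.83/3 = 0.6100; mean within-LS = 0.54/1 = 0.5400.
Geometric mean = √(0.6100 × 0.5400) = 0.5739.
HTMT = 0.2850 / 0.5739 = 0.497.

0.497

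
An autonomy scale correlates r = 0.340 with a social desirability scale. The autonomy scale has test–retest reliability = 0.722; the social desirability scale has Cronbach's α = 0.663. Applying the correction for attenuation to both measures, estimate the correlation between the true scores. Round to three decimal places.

r_true = r_obs / √(r_xx · r_yy) = 0.340 / √(0.722 × 0.663) = 0.340 / √0.478686 = 0.340 / 0.6919 ≈ 0.491.

0.491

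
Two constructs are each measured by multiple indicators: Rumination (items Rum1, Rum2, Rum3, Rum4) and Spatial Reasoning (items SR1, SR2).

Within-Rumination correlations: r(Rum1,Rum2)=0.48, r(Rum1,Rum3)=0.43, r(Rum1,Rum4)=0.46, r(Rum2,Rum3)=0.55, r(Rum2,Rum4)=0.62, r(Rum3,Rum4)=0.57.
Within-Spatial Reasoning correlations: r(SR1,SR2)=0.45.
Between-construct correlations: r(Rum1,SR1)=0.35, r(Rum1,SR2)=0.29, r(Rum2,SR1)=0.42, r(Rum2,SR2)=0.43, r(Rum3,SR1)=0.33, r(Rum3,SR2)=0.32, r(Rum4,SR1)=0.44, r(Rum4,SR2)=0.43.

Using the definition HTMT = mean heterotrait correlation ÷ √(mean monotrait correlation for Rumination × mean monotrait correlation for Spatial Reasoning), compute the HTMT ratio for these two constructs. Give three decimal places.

0.779

Mean between = 3.01/8 = 0.3763.
Mean within-Rum = 3.11/6 = 0.5183; mean within-SR = 0.45/1 = 0.4500.
Geometric mean = √(0.5183 × 0.4500) = 0.4829.
HTMT = 0.3763 / 0.4829 = 0.779.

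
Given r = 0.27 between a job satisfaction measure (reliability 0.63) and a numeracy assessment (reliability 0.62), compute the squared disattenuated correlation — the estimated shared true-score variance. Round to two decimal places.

Disattenuated r = 0.27 / √(0.63 × 0.62) = 0.27 / 0.6250 = 0.4320.
Shared true-score variance = 0.4320² = 0.1866 ≈ 0.19.

0.19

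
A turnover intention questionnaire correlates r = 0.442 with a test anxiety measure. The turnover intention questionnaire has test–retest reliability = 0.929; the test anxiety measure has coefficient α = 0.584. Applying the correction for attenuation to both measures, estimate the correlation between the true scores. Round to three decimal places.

0.600

r_true = r_obs / √(r_xx · r_yy) = 0.442 / √(0.929 × 0.584) = 0.442 / √0.542536 = 0.442 / 0.7366 ≈ 0.600.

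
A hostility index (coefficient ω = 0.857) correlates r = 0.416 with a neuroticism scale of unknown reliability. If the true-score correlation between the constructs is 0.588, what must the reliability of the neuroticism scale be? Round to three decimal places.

r_true = r_obs / √(r_xx · r_yy) ⇒ 0.588 = 0.416 / √(0.857 · r_yy).
√(0.857 · r_yy) = 0.416 / 0.588 = 0.7075; 0.857 · r_yy = 0.5006; r_yy = 0.5006 / 0.857 ≈ 0.584.

0.584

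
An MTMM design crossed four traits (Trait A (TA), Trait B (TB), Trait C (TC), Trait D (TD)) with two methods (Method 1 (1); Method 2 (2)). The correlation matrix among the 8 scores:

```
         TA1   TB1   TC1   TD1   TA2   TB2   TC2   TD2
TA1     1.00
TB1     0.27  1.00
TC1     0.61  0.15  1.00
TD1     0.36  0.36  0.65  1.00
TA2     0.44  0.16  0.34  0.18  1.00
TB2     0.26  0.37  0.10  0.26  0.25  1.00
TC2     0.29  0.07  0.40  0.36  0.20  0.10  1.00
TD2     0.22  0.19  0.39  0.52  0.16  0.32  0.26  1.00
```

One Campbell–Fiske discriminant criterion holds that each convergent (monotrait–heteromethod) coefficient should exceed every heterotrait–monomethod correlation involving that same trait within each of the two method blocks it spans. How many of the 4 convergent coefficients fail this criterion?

3

Checking each validity diagonal entry against its comparison values:
TA (methods 1·2): 0.44 vs {0.27, 0.25, 0.61, 0.20, 0.36, 0.16} → fail.
TB (methods 1·2): 0.37 vs {0.27, 0.25, 0.15, 0.10, 0.36, 0.32} → pass.
TC (methods 1·2): 0.40 vs {0.61, 0.20, 0.15, 0.10, 0.65, 0.26} → fail.
TD (methods 1·2): 0.52 vs {0.36, 0.16, 0.36, 0.32, 0.65, 0.26} → fail.
3 of 4 fail.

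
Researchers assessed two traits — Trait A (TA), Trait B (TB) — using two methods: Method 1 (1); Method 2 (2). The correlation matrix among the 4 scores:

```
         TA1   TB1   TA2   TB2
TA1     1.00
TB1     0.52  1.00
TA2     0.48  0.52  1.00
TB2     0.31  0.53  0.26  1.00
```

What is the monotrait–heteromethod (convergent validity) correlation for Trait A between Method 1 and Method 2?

0.48

Same trait (TA), different methods: r(TA1, TA2) = 0.48.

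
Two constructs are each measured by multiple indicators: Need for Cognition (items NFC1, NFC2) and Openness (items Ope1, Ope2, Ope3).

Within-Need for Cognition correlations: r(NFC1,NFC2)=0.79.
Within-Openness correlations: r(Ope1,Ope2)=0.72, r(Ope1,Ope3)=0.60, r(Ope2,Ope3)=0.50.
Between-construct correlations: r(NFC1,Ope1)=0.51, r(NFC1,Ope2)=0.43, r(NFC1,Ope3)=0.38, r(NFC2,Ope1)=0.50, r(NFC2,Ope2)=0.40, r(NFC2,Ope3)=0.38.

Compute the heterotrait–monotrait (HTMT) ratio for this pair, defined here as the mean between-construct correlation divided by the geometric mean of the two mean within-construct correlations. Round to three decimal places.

0.626

Mean heterotrait r = 2.60/6 = 0.4333.
Mean within-NFC = 0.79/1 = 0.7900; mean within-Ope = 1.82/3 = 0.6067.
Geometric mean = √(0.7900 × 0.6067) = 0.6923.
HTMT = 0.4333 / 0.6923 = 0.626.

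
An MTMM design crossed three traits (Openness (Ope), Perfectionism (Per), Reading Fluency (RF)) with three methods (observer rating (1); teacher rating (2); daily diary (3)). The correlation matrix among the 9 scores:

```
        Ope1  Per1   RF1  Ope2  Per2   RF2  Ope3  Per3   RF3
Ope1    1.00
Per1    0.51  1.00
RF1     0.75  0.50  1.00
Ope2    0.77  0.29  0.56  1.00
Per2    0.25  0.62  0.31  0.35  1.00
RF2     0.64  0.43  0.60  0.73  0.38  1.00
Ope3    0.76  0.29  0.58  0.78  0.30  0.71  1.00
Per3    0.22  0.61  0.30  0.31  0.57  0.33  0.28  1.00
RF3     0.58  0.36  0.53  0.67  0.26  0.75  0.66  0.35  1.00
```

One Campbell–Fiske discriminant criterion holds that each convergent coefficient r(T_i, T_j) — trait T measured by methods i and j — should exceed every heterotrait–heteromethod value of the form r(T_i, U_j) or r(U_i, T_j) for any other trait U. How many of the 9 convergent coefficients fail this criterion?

2

Convergent coefficients and their comparison sets:
Ope (methods 1·2): 0.77 vs {0.25, 0.29, 0.64, 0.56} → pass.
Ope (methods 1·3): 0.76 vs {0.22, 0.29, 0.58, 0.58} → pass.
Ope (methods 2·3): 0.78 vs {0.31, 0.30, 0.67, 0.71} → pass.
Per (methods 1·2): 0.62 vs {0.29, 0.25, 0.43, 0.31} → pass.
Per (methods 1·3): 0.61 vs {0.29, 0.22, 0.36, 0.30} → pass.
Per (methods 2·3): 0.57 vs {0.30, 0.31, 0.26, 0.33} → pass.
RF (methods 1·2): 0.60 vs {0.56, 0.64, 0.31, 0.43} → fail.
RF (methods 1·3): 0.53 vs {0.58, 0.58, 0.30, 0.36} → fail.
RF (methods 2·3): 0.75 vs {0.71, 0.67, 0.33, 0.26} → pass.
2 of 9 fail.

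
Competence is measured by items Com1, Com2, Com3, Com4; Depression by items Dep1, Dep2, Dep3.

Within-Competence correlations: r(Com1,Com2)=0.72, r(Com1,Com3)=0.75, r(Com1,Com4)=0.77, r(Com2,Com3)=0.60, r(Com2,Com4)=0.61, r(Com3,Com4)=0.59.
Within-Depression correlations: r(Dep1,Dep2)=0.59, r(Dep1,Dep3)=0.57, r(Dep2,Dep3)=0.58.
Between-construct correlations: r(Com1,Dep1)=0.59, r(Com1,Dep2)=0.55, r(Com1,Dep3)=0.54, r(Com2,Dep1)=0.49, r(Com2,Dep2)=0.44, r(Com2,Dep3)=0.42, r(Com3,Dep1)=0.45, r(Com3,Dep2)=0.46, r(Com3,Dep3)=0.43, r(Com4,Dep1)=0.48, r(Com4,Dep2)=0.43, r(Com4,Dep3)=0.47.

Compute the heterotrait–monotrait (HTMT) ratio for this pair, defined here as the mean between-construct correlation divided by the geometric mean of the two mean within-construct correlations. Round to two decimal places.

Mean heterotrait r = 5.75/12 = 0.4792.
Mean within-Com = 4.04/6 = 0.6733; mean within-Dep = 1.74/3 = 0.5800.
Geometric mean = √(0.6733 × 0.5800) = 0.6249.
HTMT = 0.4792 / 0.6249 = 0.77.

0.77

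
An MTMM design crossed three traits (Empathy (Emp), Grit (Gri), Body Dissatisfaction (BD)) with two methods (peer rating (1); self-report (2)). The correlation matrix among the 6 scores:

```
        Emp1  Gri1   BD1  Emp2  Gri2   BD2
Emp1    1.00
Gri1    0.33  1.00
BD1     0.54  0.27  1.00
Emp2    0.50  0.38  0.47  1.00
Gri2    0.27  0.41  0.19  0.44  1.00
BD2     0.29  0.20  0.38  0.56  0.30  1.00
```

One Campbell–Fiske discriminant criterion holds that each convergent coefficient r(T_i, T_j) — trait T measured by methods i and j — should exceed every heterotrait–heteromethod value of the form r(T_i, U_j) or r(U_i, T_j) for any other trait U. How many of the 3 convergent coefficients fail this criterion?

Convergent coefficients and their comparison sets:
Emp (methods 1·2): 0.50 vs {0.27, 0.38, 0.29, 0.47} → pass.
Gri (methods 1·2): 0.41 vs {0.38, 0.27, 0.20, 0.19} → pass.
BD (methods 1·2): 0.38 vs {0.47, 0.29, 0.19, 0.20} → fail.
1 of 3 fail.

1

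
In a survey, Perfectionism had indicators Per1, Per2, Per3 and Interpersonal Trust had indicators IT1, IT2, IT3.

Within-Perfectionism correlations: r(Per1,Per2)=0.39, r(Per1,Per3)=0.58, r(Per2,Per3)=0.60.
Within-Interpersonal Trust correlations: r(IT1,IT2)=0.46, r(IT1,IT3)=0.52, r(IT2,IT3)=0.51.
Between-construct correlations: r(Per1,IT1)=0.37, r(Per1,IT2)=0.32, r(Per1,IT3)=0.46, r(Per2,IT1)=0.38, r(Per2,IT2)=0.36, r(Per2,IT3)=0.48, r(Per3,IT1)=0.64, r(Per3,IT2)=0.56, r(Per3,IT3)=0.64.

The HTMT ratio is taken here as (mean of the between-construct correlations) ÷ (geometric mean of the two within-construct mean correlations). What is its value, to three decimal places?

Between-construct mean = 4.21/9 = 0.4678.
Mean within-Per = 1.57/3 = 0.5233; mean within-IT = 1.49/3 = 0.4967.
Geometric mean = √(0.5233 × 0.4967) = 0.5098.
HTMT = 0.4678 / 0.5098 = 0.918.

0.918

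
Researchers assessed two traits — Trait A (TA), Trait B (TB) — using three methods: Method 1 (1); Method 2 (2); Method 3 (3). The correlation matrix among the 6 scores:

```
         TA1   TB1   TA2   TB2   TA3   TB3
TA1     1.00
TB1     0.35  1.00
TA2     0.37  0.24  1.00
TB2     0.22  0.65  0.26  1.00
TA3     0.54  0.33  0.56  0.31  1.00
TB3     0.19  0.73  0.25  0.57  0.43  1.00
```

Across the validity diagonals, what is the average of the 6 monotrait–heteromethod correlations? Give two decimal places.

Convergent values: 0.37, 0.54, 0.56, 0.65, 0.73, 0.57; mean = 3.42/6 = 0.57.

0.57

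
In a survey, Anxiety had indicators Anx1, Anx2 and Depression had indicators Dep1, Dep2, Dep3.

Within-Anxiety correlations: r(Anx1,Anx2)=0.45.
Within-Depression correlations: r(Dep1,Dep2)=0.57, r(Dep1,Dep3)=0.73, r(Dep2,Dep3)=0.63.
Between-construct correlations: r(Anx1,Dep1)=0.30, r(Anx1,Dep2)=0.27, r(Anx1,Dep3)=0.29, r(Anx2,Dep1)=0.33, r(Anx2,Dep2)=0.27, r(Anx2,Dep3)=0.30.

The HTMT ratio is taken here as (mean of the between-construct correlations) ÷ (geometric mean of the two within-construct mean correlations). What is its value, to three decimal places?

Between-construct mean = 1.76/6 = 0.2933.
Mean within-Anx = 0.45/1 = 0.4500; mean within-Dep = 1.93/3 = 0.6433.
Geometric mean = √(0.4500 × 0.6433) = 0.5380.
HTMT = 0.2933 / 0.5380 = 0.545.

0.545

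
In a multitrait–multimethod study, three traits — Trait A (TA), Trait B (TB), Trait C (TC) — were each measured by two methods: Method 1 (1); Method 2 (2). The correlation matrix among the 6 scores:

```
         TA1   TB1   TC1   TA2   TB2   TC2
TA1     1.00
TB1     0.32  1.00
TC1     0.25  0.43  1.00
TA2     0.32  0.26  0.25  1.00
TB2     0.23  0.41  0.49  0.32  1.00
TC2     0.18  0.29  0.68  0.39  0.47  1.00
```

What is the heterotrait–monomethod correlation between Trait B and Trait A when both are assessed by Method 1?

Different traits, same method: r(TB1, TA1) = 0.32.

0.32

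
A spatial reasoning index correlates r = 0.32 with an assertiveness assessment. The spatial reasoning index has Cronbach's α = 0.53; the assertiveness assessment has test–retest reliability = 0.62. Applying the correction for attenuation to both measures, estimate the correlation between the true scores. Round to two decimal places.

0.56

r_true = r_obs / √(r_xx · r_yy) = 0.32 / √(0.53 × 0.62) = 0.32 / √0.3286 = 0.32 / 0.5732 ≈ 0.56.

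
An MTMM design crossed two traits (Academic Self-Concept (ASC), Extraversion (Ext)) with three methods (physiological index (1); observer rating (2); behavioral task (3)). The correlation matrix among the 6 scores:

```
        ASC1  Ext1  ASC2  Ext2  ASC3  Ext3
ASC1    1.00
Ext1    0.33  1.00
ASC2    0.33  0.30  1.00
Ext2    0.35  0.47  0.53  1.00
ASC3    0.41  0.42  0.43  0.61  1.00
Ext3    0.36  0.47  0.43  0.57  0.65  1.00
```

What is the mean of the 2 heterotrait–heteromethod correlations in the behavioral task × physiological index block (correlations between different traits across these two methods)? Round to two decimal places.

HTHM values (method 3 × method 1): 0.42, 0.36; mean = 0.78/2 = 0.39.

0.39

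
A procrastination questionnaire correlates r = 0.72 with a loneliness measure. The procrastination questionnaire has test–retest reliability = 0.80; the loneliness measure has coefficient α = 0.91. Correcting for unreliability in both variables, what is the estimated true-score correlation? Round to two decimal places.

0.84

r_true = r_obs / √(r_xx · r_yy) = 0.72 / √(0.80 × 0.91) = 0.72 / √0.7280 = 0.72 / 0.8532 ≈ 0.84.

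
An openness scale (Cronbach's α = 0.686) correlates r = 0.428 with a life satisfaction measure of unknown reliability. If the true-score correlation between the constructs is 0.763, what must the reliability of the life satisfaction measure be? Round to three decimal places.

0.459

r_true = r_obs / √(r_xx · r_yy) ⇒ 0.763 = 0.428 / √(0.686 · r_yy).
√(0.686 · r_yy) = 0.428 / 0.763 = 0.5609; 0.686 · r_yy = 0.3146; r_yy = 0.3146 / 0.686 ≈ 0.459.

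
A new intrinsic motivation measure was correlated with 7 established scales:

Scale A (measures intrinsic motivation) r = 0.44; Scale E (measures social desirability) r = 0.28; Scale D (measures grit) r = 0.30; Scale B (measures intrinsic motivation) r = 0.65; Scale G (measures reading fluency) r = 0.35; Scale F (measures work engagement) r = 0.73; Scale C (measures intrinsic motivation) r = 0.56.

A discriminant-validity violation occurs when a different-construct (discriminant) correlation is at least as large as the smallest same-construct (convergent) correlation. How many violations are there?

1

Convergent (same construct = intrinsic motivation): Scale A, Scale B, Scale C.
Smallest convergent = 0.44. Discriminant values: 0.28, 0.30, 0.35, 0.73; count ≥ 0.44 → 1.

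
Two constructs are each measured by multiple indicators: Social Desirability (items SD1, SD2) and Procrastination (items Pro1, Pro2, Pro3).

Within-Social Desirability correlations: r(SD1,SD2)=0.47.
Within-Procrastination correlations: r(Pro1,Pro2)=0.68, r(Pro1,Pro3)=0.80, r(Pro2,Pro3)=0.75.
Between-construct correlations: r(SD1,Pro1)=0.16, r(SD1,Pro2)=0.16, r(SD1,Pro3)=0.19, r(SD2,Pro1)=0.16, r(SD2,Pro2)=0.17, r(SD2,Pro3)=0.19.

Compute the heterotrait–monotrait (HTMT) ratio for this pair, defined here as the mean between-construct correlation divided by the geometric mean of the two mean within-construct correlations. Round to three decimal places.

Mean between = 1.03/6 = 0.1717.
Mean within-SD = 0.47/1 = 0.4700; mean within-Pro = 2.23/3 = 0.7433.
Geometric mean = √(0.4700 × 0.7433) = 0.5911.
HTMT = 0.1717 / 0.5911 = 0.290.

0.290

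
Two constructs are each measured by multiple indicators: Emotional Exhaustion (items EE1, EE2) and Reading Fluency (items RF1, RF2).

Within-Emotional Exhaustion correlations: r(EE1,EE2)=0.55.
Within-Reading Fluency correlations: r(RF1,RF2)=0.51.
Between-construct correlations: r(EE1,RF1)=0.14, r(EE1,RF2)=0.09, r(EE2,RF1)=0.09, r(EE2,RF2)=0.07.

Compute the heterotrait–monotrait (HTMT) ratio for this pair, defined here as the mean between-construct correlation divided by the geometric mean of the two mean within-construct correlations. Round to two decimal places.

Mean between = 0.39/4 = 0.0975.
Mean within-EE = 0.55/1 = 0.5500; mean within-RF = 0.51/1 = 0.5100.
Geometric mean = √(0.5500 × 0.5100) = 0.5296.
HTMT = 0.0975 / 0.5296 = 0.18.

0.18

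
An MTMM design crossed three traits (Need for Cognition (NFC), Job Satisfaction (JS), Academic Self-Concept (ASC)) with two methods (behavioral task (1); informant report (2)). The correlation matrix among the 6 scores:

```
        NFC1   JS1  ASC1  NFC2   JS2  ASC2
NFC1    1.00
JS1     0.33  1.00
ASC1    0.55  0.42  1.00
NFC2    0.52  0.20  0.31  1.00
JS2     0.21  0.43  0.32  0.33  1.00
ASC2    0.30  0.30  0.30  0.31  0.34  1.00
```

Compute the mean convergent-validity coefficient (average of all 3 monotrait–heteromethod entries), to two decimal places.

0.42

Convergent values: 0.52, 0.43, 0.30; mean = 1.25/3 = 0.42.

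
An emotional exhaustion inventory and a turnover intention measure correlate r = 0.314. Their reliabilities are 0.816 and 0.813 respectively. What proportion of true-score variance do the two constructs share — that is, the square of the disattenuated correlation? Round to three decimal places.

0.149

Disattenuated r = 0.314 / √(0.816 × 0.813) = 0.314 / 0.8145 = 0.3855.
Shared true-score variance = 0.3855² = 0.1486 ≈ 0.149.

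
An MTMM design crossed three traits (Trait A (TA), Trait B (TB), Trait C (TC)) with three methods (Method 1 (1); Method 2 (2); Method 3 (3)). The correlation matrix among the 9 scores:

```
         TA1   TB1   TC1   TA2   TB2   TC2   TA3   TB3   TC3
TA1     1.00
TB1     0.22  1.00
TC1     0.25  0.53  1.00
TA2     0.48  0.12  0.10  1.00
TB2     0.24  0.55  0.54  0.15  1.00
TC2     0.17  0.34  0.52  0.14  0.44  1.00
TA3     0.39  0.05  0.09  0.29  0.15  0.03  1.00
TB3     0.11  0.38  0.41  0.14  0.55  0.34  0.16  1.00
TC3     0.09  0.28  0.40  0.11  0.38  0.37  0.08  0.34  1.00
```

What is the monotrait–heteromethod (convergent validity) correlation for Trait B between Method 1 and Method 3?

Same trait (TB), different methods: r(TB1, TB3) = 0.38.

0.38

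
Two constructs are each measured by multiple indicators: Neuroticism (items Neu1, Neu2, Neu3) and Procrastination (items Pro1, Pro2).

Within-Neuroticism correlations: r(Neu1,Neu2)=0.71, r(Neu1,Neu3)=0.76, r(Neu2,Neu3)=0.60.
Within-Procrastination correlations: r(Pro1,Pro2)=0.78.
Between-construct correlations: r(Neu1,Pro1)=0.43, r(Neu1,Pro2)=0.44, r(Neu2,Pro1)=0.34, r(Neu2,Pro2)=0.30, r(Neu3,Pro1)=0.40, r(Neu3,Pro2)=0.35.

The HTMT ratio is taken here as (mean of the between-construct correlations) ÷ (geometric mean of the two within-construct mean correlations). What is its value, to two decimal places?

Mean between = 2.26/6 = 0.3767.
Mean within-Neu = 2.07/3 = 0.6900; mean within-Pro = 0.78/1 = 0.7800.
Geometric mean = √(0.6900 × 0.7800) = 0.7336.
HTMT = 0.3767 / 0.7336 = 0.51.

0.51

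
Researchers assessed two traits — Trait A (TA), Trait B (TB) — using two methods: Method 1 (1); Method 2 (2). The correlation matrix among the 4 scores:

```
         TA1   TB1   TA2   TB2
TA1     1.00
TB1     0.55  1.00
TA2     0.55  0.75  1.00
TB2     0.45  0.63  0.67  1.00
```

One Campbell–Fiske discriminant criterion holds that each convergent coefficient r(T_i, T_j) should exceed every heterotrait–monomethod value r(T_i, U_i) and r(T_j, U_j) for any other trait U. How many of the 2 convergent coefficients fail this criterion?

Each convergent coefficient versus the relevant comparison correlations:
TA (methods 1·2): 0.55 vs {0.55, 0.67} → fail.
TB (methods 1·2): 0.63 vs {0.55, 0.67} → fail.
2 of 2 fail.

2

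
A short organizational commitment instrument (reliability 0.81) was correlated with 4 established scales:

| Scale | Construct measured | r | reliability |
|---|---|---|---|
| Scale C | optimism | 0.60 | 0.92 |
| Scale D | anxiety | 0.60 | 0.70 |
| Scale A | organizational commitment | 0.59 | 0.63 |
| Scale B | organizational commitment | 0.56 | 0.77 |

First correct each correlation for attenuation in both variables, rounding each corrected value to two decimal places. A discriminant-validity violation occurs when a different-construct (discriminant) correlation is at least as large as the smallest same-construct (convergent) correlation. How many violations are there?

1

Disattenuated r (r / √(r_scale · r_new)):
  Scale C (disc): 0.60 / √(0.92·0.81) = 0.70
  Scale D (disc): 0.60 / √(0.70·0.81) = 0.80
  Scale A (conv): 0.59 / √(0.63·0.81) = 0.83
  Scale B (conv): 0.56 / √(0.77·0.81) = 0.71
Smallest convergent = 0.71. Discriminant values: 0.70, 0.80; count ≥ 0.71 → 1.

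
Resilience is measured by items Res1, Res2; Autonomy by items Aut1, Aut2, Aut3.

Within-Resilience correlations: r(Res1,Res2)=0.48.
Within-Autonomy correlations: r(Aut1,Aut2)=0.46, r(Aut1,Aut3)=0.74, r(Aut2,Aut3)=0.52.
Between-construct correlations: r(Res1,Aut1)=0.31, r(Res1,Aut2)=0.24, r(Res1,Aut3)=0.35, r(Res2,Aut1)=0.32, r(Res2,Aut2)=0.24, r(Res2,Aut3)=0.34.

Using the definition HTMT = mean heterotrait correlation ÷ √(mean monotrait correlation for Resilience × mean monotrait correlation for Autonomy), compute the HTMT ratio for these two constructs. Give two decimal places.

Mean between = 1.80/6 = 0.3000.
Mean within-Res = 0.48/1 = 0.4800; mean within-Aut = 1.72/3 = 0.5733.
Geometric mean = √(0.4800 × 0.5733) = 0.5246.
HTMT = 0.3000 / 0.5246 = 0.57.

0.57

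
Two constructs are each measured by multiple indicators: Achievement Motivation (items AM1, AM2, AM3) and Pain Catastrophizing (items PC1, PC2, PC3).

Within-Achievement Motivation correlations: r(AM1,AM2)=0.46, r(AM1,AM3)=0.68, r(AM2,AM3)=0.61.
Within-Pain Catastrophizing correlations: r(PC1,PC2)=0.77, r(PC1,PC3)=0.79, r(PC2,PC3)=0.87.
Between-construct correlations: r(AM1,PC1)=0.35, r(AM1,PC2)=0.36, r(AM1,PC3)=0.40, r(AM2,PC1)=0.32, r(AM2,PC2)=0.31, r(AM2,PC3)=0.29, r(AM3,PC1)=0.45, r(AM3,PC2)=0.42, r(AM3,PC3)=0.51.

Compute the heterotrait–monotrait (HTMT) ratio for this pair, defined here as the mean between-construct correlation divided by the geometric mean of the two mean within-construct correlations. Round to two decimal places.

Mean heterotrait r = 3.41/9 = 0.3789.
Mean within-AM = 1.75/3 = 0.5833; mean within-PC = 2.43/3 = 0.8100.
Geometric mean = √(0.5833 × 0.8100) = 0.6874.
HTMT = 0.3789 / 0.6874 = 0.55.

0.55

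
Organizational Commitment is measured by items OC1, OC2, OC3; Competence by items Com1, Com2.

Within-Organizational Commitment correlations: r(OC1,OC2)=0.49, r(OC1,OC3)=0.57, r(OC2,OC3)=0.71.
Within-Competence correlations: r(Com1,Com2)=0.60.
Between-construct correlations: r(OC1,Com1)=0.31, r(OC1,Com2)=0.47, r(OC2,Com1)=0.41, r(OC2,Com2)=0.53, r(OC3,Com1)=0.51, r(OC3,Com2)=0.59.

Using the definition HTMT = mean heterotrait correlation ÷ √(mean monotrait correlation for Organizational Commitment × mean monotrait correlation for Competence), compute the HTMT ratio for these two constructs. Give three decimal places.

Mean between = 2.82/6 = 0.4700.
Mean within-OC = 1.77/3 = 0.5900; mean within-Com = 0.60/1 = 0.6000.
Geometric mean = √(0.5900 × 0.6000) = 0.5950.
HTMT = 0.4700 / 0.5950 = 0.790.

0.790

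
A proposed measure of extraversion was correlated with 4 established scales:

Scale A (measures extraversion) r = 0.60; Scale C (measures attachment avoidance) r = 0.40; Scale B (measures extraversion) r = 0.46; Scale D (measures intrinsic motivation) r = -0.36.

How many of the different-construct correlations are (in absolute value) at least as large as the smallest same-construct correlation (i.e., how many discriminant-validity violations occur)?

0

Convergent (same construct = extraversion): Scale A, Scale B.
Smallest convergent = 0.46. Discriminant |r|: 0.40, 0.36; count ≥ 0.46 → 0.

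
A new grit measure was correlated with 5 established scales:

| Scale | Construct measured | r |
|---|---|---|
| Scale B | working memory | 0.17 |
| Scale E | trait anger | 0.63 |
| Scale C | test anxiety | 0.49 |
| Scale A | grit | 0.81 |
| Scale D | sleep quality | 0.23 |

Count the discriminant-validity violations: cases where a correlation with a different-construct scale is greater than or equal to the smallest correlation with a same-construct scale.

0

Convergent (same construct = grit): Scale A.
Smallest convergent = 0.81. Discriminant values: 0.17, 0.63, 0.49, 0.23; count ≥ 0.81 → 0.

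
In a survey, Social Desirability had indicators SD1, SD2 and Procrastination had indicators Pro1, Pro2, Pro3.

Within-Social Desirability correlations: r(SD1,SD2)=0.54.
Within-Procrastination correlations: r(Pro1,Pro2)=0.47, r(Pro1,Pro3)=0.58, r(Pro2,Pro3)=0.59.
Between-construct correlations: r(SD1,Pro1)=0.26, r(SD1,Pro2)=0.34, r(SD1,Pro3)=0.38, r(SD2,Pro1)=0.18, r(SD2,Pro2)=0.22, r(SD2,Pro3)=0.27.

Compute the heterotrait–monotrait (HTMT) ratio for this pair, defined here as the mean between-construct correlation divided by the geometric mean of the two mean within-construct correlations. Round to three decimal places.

Mean between = 1.65/6 = 0.2750.
Mean within-SD = 0.54/1 = 0.5400; mean within-Pro = 1.64/3 = 0.5467.
Geometric mean = √(0.5400 × 0.5467) = 0.5433.
HTMT = 0.2750 / 0.5433 = 0.506.

0.506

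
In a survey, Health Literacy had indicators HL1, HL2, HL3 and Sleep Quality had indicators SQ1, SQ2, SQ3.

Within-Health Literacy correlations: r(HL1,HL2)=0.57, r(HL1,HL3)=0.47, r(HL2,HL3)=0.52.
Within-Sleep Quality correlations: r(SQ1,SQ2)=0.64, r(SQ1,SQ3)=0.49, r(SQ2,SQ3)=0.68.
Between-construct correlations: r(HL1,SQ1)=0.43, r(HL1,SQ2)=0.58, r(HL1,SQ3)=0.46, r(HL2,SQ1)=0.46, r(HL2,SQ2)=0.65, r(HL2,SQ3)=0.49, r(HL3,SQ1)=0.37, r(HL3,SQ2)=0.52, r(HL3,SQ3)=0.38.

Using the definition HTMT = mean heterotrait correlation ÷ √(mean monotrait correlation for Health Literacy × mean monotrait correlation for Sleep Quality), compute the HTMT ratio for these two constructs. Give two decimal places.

Mean heterotrait r = 4.34/9 = 0.4822.
Mean within-HL = 1.56/3 = 0.5200; mean within-SQ = 1.81/3 = 0.6033.
Geometric mean = √(0.5200 × 0.6033) = 0.5601.
HTMT = 0.4822 / 0.5601 = 0.86.

0.86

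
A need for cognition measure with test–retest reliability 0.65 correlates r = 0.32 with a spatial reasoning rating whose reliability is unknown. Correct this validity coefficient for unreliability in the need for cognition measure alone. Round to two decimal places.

0.40

Single correction: r_c = r_obs / √r_xx = 0.32 / √0.65 = 0.32 / 0.8062 ≈ 0.40.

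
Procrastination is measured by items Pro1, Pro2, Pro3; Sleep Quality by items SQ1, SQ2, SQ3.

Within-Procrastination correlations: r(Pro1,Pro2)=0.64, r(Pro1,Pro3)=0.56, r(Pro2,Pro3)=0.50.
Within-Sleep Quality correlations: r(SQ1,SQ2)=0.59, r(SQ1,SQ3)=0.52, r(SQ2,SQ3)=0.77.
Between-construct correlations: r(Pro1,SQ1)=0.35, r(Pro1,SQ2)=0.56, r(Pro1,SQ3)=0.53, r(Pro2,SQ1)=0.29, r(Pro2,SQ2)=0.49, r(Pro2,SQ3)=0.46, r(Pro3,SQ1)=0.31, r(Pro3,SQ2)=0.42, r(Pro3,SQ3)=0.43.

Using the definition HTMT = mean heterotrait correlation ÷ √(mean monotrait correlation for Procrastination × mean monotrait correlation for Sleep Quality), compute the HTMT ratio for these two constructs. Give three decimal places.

Mean heterotrait r = 3.84/9 = 0.4267.
Mean within-Pro = 1.70/3 = 0.5667; mean within-SQ = 1.88/3 = 0.6267.
Geometric mean = √(0.5667 × 0.6267) = 0.5959.
HTMT = 0.4267 / 0.5959 = 0.716.

0.716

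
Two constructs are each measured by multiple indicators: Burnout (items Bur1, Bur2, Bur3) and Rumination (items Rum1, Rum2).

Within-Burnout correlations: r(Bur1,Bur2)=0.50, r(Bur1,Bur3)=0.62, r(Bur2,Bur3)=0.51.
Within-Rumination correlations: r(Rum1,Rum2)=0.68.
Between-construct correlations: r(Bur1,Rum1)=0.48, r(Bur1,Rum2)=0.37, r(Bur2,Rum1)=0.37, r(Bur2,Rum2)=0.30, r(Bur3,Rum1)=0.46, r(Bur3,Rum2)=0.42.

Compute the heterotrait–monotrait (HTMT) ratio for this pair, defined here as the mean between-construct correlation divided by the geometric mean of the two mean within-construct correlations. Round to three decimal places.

Between-construct mean = 2.40/6 = 0.4000.
Mean within-Bur = 1.63/3 = 0.5433; mean within-Rum = 0.68/1 = 0.6800.
Geometric mean = √(0.5433 × 0.6800) = 0.6078.
HTMT = 0.4000 / 0.6078 = 0.658.

0.658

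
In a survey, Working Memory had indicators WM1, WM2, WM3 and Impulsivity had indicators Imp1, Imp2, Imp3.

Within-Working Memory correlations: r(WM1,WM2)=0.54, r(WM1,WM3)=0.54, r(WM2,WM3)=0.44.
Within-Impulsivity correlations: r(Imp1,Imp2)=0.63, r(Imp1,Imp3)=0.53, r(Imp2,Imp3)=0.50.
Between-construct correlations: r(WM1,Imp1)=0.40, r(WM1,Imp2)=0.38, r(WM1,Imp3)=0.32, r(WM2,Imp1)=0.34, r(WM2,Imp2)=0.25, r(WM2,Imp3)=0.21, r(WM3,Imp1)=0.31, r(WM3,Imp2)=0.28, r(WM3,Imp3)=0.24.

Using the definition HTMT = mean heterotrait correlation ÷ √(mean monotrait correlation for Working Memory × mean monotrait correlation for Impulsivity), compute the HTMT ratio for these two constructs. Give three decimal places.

0.573

Between-construct mean = 2.73/9 = 0.3033.
Mean within-WM = 1.52/3 = 0.5067; mean within-Imp = 1.66/3 = 0.5533.
Geometric mean = √(0.5067 × 0.5533) = 0.5295.
HTMT = 0.3033 / 0.5295 = 0.573.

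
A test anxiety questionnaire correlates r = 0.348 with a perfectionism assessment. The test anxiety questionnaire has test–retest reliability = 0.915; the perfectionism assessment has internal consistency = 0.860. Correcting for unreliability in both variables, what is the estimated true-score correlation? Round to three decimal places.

0.392

r_true = r_obs / √(r_xx · r_yy) = 0.348 / √(0.915 × 0.860) = 0.348 / √0.786900 = 0.348 / 0.8871 ≈ 0.392.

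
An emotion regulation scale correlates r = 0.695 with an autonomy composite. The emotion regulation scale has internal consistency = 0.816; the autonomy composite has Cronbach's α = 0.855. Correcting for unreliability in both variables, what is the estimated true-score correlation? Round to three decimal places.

r_true = r_obs / √(r_xx · r_yy) = 0.695 / √(0.816 × 0.855) = 0.695 / √0.697680 = 0.695 / 0.8353 ≈ 0.832.

0.832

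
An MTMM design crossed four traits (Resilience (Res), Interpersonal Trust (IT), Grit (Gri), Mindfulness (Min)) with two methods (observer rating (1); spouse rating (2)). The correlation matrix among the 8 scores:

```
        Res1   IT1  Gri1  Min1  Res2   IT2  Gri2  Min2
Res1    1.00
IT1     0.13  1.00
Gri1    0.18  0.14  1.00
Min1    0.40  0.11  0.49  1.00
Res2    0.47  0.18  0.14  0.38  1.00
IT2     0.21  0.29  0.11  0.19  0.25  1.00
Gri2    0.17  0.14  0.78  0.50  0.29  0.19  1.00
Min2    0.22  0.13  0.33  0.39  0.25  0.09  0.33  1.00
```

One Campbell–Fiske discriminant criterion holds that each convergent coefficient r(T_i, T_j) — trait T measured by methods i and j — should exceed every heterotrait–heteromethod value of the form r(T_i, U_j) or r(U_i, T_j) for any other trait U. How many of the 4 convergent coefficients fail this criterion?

Convergent coefficients and their comparison sets:
Res (methods 1·2): 0.47 vs {0.21, 0.18, 0.17, 0.14, 0.22, 0.38} → pass.
IT (methods 1·2): 0.29 vs {0.18, 0.21, 0.14, 0.11, 0.13, 0.19} → pass.
Gri (methods 1·2): 0.78 vs {0.14, 0.17, 0.11, 0.14, 0.33, 0.50} → pass.
Min (methods 1·2): 0.39 vs {0.38, 0.22, 0.19, 0.13, 0.50, 0.33} → fail.
1 of 4 fail.

1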